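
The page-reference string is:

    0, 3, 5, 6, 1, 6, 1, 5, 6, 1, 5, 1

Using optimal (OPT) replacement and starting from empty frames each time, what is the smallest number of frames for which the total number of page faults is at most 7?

2

f=1: 12 faults
f=2: 7 faults
f=3: 5 faults
f=4: 5 faults
f=5: 5 faults
Smallest f with faults ≤ 7 is 2.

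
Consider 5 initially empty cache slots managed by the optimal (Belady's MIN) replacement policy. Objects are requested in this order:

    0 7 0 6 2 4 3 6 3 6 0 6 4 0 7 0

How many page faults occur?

0: fault, frames [0]
7: fault, frames [0, 7]
0: hit
6: fault, frames [0, 7, 6]
2: fault, frames [0, 7, 6, 2]
4: fault, frames [0, 7, 6, 2, 4]
3: fault, evict 2, frames [0, 7, 6, 4, 3]
6: hit
3: hit
6: hit
0: hit
6: hit
4: hit
0: hit
7: hit
0: hit
Page faults: 6.

6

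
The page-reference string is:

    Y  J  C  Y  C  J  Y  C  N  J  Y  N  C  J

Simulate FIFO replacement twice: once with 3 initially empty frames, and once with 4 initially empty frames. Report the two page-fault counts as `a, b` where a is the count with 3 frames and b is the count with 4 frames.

6, 4

3 frames: F F F . . . . . F . F . . F → 6 faults.
4 frames: F F F . . . . . F . . . . . → 4 faults.
4 < 6: adding a frame reduced faults, as is typical.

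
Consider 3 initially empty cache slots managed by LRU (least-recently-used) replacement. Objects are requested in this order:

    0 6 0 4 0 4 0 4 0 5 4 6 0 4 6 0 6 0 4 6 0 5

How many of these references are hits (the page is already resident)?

15

0 → fault, frames (0)
6 → fault, frames (0 6)
0 → hit
4 → fault, frames (6 0 4)
0 → hit
4 → hit
0 → hit
4 → hit
0 → hit
5 → fault, evict 6, frames (4 0 5)
4 → hit
6 → fault, evict 0, frames (5 4 6)
0 → fault, evict 5, frames (4 6 0)
4 → hit
6 → hit
0 → hit
6 → hit
0 → hit
4 → hit
6 → hit
0 → hit
5 → fault, evict 4, frames (6 0 5)
Hits: 15.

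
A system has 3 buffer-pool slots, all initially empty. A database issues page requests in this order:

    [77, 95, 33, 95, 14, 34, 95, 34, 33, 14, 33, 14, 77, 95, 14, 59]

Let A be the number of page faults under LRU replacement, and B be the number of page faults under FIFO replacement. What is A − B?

Under LRU: F F F . F F . . F F . . F F . F → 10 faults.
Under FIFO: F F F . F F F . F F . . F F . F → 11 faults.
A − B = 10 − 11 = -1.

-1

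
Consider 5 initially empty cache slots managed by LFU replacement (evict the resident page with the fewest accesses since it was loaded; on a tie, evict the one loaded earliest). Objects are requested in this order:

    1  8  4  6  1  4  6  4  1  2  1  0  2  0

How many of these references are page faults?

6

1 -> fault, frames {1}
8 -> fault, frames {1,8}
4 -> fault, frames {1,8,4}
6 -> fault, frames {1,8,4,6}
1 -> hit
4 -> hit
6 -> hit
4 -> hit
1 -> hit
2 -> fault, frames {1,8,4,6,2}
1 -> hit
0 -> fault, evict 8, frames {1,4,6,2,0}
2 -> hit
0 -> hit
Page faults: 6.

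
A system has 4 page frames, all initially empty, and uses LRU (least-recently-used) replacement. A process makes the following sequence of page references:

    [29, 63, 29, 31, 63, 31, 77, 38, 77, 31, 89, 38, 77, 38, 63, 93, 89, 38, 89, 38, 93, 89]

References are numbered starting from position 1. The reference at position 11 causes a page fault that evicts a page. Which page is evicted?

63

pos 1: 29: miss, frames {29}
pos 2: 63: miss, frames {29,63}
pos 3: 29: hit
pos 4: 31: miss, frames {63,29,31}
pos 5: 63: hit
pos 6: 31: hit
pos 7: 77: miss, frames {29,63,31,77}
pos 8: 38: miss, evict 29, frames {63,31,77,38}
pos 9: 77: hit
pos 10: 31: hit
pos 11: 89: miss, evict 63, frames {38,77,31,89}
At position 11, page 63 is evicted.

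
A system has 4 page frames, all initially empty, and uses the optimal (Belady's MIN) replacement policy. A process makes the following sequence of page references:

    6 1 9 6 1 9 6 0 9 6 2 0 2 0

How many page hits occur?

6 → fault, frames (6)
1 → fault, frames (6 1)
9 → fault, frames (6 1 9)
6 → hit
1 → hit
9 → hit
6 → hit
0 → fault, frames (6 1 9 0)
9 → hit
6 → hit
2 → fault, evict 9, frames (6 1 0 2)
0 → hit
2 → hit
0 → hit
Hits: 9.

9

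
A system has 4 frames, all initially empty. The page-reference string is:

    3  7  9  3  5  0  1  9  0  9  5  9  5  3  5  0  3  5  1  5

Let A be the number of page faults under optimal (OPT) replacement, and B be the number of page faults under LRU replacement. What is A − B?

Under OPT: F F F . F F F . . . . . . F . . . . . . → 7 faults.
Under LRU: F F F . F F F F . . . . . F . . . . F . → 9 faults.
A − B = 7 − 9 = -2.

-2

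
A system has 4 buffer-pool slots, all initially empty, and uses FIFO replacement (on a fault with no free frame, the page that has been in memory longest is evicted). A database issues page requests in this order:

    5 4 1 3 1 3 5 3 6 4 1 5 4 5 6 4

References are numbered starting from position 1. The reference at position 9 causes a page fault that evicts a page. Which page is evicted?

5

pos 1: 5 -> miss, frames {5}
pos 2: 4 -> miss, frames {5,4}
pos 3: 1 -> miss, frames {5,4,1}
pos 4: 3 -> miss, frames {5,4,1,3}
pos 5: 1 -> hit
pos 6: 3 -> hit
pos 7: 5 -> hit
pos 8: 3 -> hit
pos 9: 6 -> miss, evict 5, frames {4,1,3,6}
At position 9, page 5 is evicted.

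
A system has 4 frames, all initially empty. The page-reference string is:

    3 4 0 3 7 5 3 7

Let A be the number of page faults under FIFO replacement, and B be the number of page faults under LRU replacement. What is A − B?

Under FIFO: F F F . F F F . → 6 faults.
Under LRU: F F F . F F . . → 5 faults.
A − B = 6 − 5 = 1.

1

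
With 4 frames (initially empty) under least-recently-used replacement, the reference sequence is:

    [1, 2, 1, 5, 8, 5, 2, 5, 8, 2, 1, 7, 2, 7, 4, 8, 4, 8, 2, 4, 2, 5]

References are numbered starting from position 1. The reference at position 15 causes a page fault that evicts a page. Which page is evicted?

8

pos 1: 1 → fault, frames [1]
pos 2: 2 → fault, frames [1, 2]
pos 3: 1 → hit
pos 4: 5 → fault, frames [2, 1, 5]
pos 5: 8 → fault, frames [2, 1, 5, 8]
pos 6: 5 → hit
pos 7: 2 → hit
pos 8: 5 → hit
pos 9: 8 → hit
pos 10: 2 → hit
pos 11: 1 → hit
pos 12: 7 → fault, evict 5, frames [8, 2, 1, 7]
pos 13: 2 → hit
pos 14: 7 → hit
pos 15: 4 → fault, evict 8, frames [1, 2, 7, 4]
At position 15, page 8 is evicted.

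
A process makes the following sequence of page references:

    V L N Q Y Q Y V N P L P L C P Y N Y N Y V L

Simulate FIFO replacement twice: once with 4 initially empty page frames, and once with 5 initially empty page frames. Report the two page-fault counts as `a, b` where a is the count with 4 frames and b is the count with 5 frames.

4 frames: F F F F F . . F . F F . . F . F F . . . F F → 13 faults.
5 frames: F F F F F . . . . F . . . F . . . . . . F F → 9 faults.
9 < 13: adding a frame reduced faults, as is typical.

13, 9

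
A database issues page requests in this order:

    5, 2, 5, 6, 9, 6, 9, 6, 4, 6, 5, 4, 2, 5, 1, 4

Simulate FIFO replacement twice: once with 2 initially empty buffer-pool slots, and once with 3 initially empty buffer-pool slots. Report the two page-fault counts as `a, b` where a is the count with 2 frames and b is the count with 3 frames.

12, 9

2 frames: F F . F F . . . F F F F F F F F → 12 faults.
3 frames: F F . F F . . . F . F . F . F F → 9 faults.
9 < 12: adding a frame reduced faults, as is typical.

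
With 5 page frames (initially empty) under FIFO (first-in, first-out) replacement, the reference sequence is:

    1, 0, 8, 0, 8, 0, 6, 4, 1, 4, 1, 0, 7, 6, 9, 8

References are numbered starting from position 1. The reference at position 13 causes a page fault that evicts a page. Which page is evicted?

1

pos 1: 1 → miss, frames {1}
pos 2: 0 → miss, frames {1,0}
pos 3: 8 → miss, frames {1,0,8}
pos 4: 0 → hit
pos 5: 8 → hit
pos 6: 0 → hit
pos 7: 6 → miss, frames {1,0,8,6}
pos 8: 4 → miss, frames {1,0,8,6,4}
pos 9: 1 → hit
pos 10: 4 → hit
pos 11: 1 → hit
pos 12: 0 → hit
pos 13: 7 → miss, evict 1, frames {0,8,6,4,7}
At position 13, page 1 is evicted.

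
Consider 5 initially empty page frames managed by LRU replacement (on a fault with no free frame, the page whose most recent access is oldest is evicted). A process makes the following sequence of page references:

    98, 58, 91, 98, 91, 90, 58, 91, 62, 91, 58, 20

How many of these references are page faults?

98: miss, frames [98]
58: miss, frames [98, 58]
91: miss, frames [98, 58, 91]
98: hit
91: hit
90: miss, frames [58, 98, 91, 90]
58: hit
91: hit
62: miss, frames [98, 90, 58, 91, 62]
91: hit
58: hit
20: miss, evict 98, frames [90, 62, 91, 58, 20]
Page faults: 6.

6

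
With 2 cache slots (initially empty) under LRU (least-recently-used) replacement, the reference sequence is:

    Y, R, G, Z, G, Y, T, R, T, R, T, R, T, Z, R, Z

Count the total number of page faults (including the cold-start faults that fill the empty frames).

9

Y -> fault, frames [Y]
R -> fault, frames [Y, R]
G -> fault, evict Y, frames [R, G]
Z -> fault, evict R, frames [G, Z]
G -> hit
Y -> fault, evict Z, frames [G, Y]
T -> fault, evict G, frames [Y, T]
R -> fault, evict Y, frames [T, R]
T -> hit
R -> hit
T -> hit
R -> hit
T -> hit
Z -> fault, evict R, frames [T, Z]
R -> fault, evict T, frames [Z, R]
Z -> hit
Page faults: 9.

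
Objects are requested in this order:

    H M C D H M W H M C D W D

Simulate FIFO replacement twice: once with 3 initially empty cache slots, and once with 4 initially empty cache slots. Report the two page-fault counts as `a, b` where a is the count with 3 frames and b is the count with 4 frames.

3 frames: F F F F F F F . . F F . . → 9 faults.
4 frames: F F F F . . F F F F F F . → 10 faults.
10 > 9: adding a frame increased faults — Belady's anomaly.

9, 10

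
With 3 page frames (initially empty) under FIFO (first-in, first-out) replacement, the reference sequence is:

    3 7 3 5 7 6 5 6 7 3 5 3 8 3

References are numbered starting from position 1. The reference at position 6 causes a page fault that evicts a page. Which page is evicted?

3

pos 1: 3 → fault, frames [3]
pos 2: 7 → fault, frames [3, 7]
pos 3: 3 → hit
pos 4: 5 → fault, frames [3, 7, 5]
pos 5: 7 → hit
pos 6: 6 → fault, evict 3, frames [7, 5, 6]
At position 6, page 3 is evicted.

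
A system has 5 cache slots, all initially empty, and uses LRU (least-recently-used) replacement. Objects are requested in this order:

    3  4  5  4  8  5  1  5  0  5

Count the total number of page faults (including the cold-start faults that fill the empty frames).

6

3: miss, frames [3]
4: miss, frames [3, 4]
5: miss, frames [3, 4, 5]
4: hit
8: miss, frames [3, 5, 4, 8]
5: hit
1: miss, frames [3, 4, 8, 5, 1]
5: hit
0: miss, evict 3, frames [4, 8, 1, 5, 0]
5: hit
Page faults: 6.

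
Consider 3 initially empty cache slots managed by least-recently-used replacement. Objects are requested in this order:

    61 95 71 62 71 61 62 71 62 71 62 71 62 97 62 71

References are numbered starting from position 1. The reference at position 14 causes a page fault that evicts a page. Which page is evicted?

61

pos 1: 61: miss, frames (61)
pos 2: 95: miss, frames (61 95)
pos 3: 71: miss, frames (61 95 71)
pos 4: 62: miss, evict 61, frames (95 71 62)
pos 5: 71: hit
pos 6: 61: miss, evict 95, frames (62 71 61)
pos 7: 62: hit
pos 8: 71: hit
pos 9: 62: hit
pos 10: 71: hit
pos 11: 62: hit
pos 12: 71: hit
pos 13: 62: hit
pos 14: 97: miss, evict 61, frames (71 62 97)
At position 14, page 61 is evicted.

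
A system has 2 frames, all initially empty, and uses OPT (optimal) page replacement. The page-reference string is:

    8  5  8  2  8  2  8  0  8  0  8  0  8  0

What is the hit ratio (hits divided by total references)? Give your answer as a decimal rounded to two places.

8 → miss, frames (8)
5 → miss, frames (8 5)
8 → hit
2 → miss, evict 5, frames (8 2)
8 → hit
2 → hit
8 → hit
0 → miss, evict 2, frames (8 0)
8 → hit
0 → hit
8 → hit
0 → hit
8 → hit
0 → hit
Hits: 10 of 14 references → 10/14 = 0.7143.

0.71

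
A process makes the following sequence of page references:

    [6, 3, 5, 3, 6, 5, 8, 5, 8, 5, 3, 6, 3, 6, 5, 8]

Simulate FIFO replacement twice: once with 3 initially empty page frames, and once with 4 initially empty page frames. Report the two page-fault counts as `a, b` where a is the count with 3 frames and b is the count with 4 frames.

3 frames: F F F . . . F . . . . F F . F F → 8 faults.
4 frames: F F F . . . F . . . . . . . . . → 4 faults.
4 < 8: adding a frame reduced faults, as is typical.

8, 4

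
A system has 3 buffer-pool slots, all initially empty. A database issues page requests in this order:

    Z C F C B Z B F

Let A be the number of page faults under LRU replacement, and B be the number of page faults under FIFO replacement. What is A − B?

Under LRU: F F F . F F . F → 6 faults.
Under FIFO: F F F . F F . . → 5 faults.
A − B = 6 − 5 = 1.

1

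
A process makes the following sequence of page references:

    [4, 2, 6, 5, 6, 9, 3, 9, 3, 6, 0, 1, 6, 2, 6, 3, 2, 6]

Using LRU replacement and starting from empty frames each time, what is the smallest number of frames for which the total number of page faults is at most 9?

f=1: 18 faults
f=2: 14 faults
f=3: 10 faults
f=4: 10 faults
f=5: 9 faults
f=6: 9 faults
f=7: 8 faults
f=8: 8 faults
Smallest f with faults ≤ 9 is 5.

5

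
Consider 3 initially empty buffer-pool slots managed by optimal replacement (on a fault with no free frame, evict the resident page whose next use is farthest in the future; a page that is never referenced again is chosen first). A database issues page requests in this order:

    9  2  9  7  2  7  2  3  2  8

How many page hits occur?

9: fault, frames {9}
2: fault, frames {9,2}
9: hit
7: fault, frames {9,2,7}
2: hit
7: hit
2: hit
3: fault, evict 7, frames {9,2,3}
2: hit
8: fault, evict 3, frames {9,2,8}
Hits: 5.

5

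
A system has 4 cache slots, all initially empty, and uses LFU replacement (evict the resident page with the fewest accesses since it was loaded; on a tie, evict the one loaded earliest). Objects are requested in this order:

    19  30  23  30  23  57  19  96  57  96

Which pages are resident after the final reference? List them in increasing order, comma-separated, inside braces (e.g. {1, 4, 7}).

19: fault, frames [19]
30: fault, frames [19, 30]
23: fault, frames [19, 30, 23]
30: hit
23: hit
57: fault, frames [19, 30, 23, 57]
19: hit
96: fault, evict 57, frames [19, 30, 23, 96]
57: fault, evict 96, frames [19, 30, 23, 57]
96: fault, evict 57, frames [19, 30, 23, 96]

{19, 23, 30, 96}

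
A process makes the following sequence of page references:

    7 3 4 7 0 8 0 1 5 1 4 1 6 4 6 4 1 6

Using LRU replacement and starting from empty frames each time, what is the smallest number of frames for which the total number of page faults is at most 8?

f=1: 18 faults
f=2: 13 faults
f=3: 9 faults
f=4: 9 faults
f=5: 9 faults
f=6: 8 faults
f=7: 8 faults
f=8: 8 faults
Smallest f with faults ≤ 8 is 6.

6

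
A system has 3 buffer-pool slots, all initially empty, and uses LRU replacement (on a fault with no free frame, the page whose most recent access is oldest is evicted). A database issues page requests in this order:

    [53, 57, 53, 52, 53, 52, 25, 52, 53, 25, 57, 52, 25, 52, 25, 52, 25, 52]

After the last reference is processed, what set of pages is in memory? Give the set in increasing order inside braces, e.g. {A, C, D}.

53: miss, frames (53)
57: miss, frames (53 57)
53: hit
52: miss, frames (57 53 52)
53: hit
52: hit
25: miss, evict 57, frames (53 52 25)
52: hit
53: hit
25: hit
57: miss, evict 52, frames (53 25 57)
52: miss, evict 53, frames (25 57 52)
25: hit
52: hit
25: hit
52: hit
25: hit
52: hit

{25, 52, 57}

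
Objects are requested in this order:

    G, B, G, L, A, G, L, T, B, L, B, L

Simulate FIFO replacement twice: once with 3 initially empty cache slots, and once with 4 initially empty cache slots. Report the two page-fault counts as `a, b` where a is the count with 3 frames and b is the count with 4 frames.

8, 5

3 frames: F F . F F F . F F F . . → 8 faults.
4 frames: F F . F F . . F . . . . → 5 faults.
5 < 8: adding a frame reduced faults, as is typical.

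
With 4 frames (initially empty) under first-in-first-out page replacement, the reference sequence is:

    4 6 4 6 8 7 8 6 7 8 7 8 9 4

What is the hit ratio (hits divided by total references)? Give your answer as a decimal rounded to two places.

4: fault, frames {4}
6: fault, frames {4,6}
4: hit
6: hit
8: fault, frames {4,6,8}
7: fault, frames {4,6,8,7}
8: hit
6: hit
7: hit
8: hit
7: hit
8: hit
9: fault, evict 4, frames {6,8,7,9}
4: fault, evict 6, frames {8,7,9,4}
Hits: 8 of 14 references → 8/14 = 0.5714.

0.57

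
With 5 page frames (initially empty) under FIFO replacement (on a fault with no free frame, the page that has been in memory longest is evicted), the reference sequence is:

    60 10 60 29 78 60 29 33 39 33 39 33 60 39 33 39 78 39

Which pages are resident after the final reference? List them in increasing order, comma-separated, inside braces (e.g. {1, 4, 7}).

60 → fault, frames [60]
10 → fault, frames [60, 10]
60 → hit
29 → fault, frames [60, 10, 29]
78 → fault, frames [60, 10, 29, 78]
60 → hit
29 → hit
33 → fault, frames [60, 10, 29, 78, 33]
39 → fault, evict 60, frames [10, 29, 78, 33, 39]
33 → hit
39 → hit
33 → hit
60 → fault, evict 10, frames [29, 78, 33, 39, 60]
39 → hit
33 → hit
39 → hit
78 → hit
39 → hit

{29, 33, 39, 60, 78}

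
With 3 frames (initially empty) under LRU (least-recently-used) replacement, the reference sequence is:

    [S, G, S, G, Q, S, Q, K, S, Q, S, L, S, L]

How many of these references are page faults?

5

S: miss, frames (S)
G: miss, frames (S G)
S: hit
G: hit
Q: miss, frames (S G Q)
S: hit
Q: hit
K: miss, evict G, frames (S Q K)
S: hit
Q: hit
S: hit
L: miss, evict K, frames (Q S L)
S: hit
L: hit
Page faults: 5.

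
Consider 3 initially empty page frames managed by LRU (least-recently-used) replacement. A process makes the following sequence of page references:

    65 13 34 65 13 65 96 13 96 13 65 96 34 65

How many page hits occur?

9

65 -> fault, frames (65)
13 -> fault, frames (65 13)
34 -> fault, frames (65 13 34)
65 -> hit
13 -> hit
65 -> hit
96 -> fault, evict 34, frames (13 65 96)
13 -> hit
96 -> hit
13 -> hit
65 -> hit
96 -> hit
34 -> fault, evict 13, frames (65 96 34)
65 -> hit
Hits: 9.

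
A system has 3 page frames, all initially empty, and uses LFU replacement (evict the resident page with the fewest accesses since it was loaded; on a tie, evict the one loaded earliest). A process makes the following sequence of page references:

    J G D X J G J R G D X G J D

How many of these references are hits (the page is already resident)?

4

J: miss, frames (J)
G: miss, frames (J G)
D: miss, frames (J G D)
X: miss, evict J, frames (G D X)
J: miss, evict G, frames (D X J)
G: miss, evict D, frames (X J G)
J: hit
R: miss, evict X, frames (J G R)
G: hit
D: miss, evict R, frames (J G D)
X: miss, evict D, frames (J G X)
G: hit
J: hit
D: miss, evict X, frames (J G D)
Hits: 4.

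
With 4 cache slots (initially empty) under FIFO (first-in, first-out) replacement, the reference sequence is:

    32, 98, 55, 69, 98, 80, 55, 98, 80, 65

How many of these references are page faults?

6

32 -> fault, frames {32}
98 -> fault, frames {32,98}
55 -> fault, frames {32,98,55}
69 -> fault, frames {32,98,55,69}
98 -> hit
80 -> fault, evict 32, frames {98,55,69,80}
55 -> hit
98 -> hit
80 -> hit
65 -> fault, evict 98, frames {55,69,80,65}
Page faults: 6.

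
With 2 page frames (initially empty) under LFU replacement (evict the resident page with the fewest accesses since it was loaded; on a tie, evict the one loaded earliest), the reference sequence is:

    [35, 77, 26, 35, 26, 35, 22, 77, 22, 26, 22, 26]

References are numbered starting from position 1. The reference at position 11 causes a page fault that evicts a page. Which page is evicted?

26

pos 1: 35 -> fault, frames (35)
pos 2: 77 -> fault, frames (35 77)
pos 3: 26 -> fault, evict 35, frames (77 26)
pos 4: 35 -> fault, evict 77, frames (26 35)
pos 5: 26 -> hit
pos 6: 35 -> hit
pos 7: 22 -> fault, evict 26, frames (35 22)
pos 8: 77 -> fault, evict 22, frames (35 77)
pos 9: 22 -> fault, evict 77, frames (35 22)
pos 10: 26 -> fault, evict 22, frames (35 26)
pos 11: 22 -> fault, evict 26, frames (35 22)
At position 11, page 26 is evicted.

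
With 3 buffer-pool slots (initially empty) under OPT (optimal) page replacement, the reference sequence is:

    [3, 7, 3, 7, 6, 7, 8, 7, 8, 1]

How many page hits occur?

5

3 -> miss, frames {3}
7 -> miss, frames {3,7}
3 -> hit
7 -> hit
6 -> miss, frames {3,7,6}
7 -> hit
8 -> miss, evict 6, frames {3,7,8}
7 -> hit
8 -> hit
1 -> miss, evict 8, frames {3,7,1}
Hits: 5.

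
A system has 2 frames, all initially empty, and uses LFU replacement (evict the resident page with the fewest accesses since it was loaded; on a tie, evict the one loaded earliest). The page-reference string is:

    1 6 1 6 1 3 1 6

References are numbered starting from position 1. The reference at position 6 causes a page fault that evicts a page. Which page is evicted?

pos 1: 1 -> miss, frames {1}
pos 2: 6 -> miss, frames {1,6}
pos 3: 1 -> hit
pos 4: 6 -> hit
pos 5: 1 -> hit
pos 6: 3 -> miss, evict 6, frames {1,3}
At position 6, page 6 is evicted.

6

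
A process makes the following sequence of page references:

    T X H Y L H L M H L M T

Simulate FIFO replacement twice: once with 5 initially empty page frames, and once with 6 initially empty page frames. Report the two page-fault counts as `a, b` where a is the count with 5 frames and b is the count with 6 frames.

7, 6

5 frames: F F F F F . . F . . . F → 7 faults.
6 frames: F F F F F . . F . . . . → 6 faults.
6 < 7: adding a frame reduced faults, as is typical.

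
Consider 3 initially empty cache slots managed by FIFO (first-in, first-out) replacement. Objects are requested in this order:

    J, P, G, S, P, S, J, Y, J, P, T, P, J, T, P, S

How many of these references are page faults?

10

J -> fault, frames (J)
P -> fault, frames (J P)
G -> fault, frames (J P G)
S -> fault, evict J, frames (P G S)
P -> hit
S -> hit
J -> fault, evict P, frames (G S J)
Y -> fault, evict G, frames (S J Y)
J -> hit
P -> fault, evict S, frames (J Y P)
T -> fault, evict J, frames (Y P T)
P -> hit
J -> fault, evict Y, frames (P T J)
T -> hit
P -> hit
S -> fault, evict P, frames (T J S)
Page faults: 10.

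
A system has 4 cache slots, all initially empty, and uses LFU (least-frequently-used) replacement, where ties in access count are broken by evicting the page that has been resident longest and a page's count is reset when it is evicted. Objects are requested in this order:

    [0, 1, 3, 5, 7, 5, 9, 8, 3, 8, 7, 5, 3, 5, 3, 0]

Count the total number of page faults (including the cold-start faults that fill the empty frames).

10

0 -> fault, frames (0)
1 -> fault, frames (0 1)
3 -> fault, frames (0 1 3)
5 -> fault, frames (0 1 3 5)
7 -> fault, evict 0, frames (1 3 5 7)
5 -> hit
9 -> fault, evict 1, frames (3 5 7 9)
8 -> fault, evict 3, frames (5 7 9 8)
3 -> fault, evict 7, frames (5 9 8 3)
8 -> hit
7 -> fault, evict 9, frames (5 8 3 7)
5 -> hit
3 -> hit
5 -> hit
3 -> hit
0 -> fault, evict 7, frames (5 8 3 0)
Page faults: 10.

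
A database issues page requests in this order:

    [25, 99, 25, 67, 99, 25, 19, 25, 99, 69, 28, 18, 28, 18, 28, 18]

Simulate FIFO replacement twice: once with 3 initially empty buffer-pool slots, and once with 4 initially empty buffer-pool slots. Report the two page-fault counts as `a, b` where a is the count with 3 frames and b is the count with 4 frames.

9, 7

3 frames: F F . F . . F F F F F F . . . . → 9 faults.
4 frames: F F . F . . F . . F F F . . . . → 7 faults.
7 < 9: adding a frame reduced faults, as is typical.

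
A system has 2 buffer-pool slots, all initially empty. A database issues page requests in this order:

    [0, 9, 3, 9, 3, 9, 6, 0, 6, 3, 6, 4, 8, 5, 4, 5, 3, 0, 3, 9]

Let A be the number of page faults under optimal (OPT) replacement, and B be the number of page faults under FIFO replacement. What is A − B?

Under OPT: F F F . . . F F . F . F F F . . F F . F → 12 faults.
Under FIFO: F F F . . . F F . F F F F F F . F F . F → 14 faults.
A − B = 12 − 14 = -2.

-2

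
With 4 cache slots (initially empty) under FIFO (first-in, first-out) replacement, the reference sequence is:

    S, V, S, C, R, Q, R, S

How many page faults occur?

6

S -> fault, frames [S]
V -> fault, frames [S, V]
S -> hit
C -> fault, frames [S, V, C]
R -> fault, frames [S, V, C, R]
Q -> fault, evict S, frames [V, C, R, Q]
R -> hit
S -> fault, evict V, frames [C, R, Q, S]
Page faults: 6.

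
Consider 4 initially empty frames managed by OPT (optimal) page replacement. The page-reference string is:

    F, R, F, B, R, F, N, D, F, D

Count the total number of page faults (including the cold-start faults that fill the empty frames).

F: miss, frames [F]
R: miss, frames [F, R]
F: hit
B: miss, frames [F, R, B]
R: hit
F: hit
N: miss, frames [F, R, B, N]
D: miss, evict N, frames [F, R, B, D]
F: hit
D: hit
Page faults: 5.

5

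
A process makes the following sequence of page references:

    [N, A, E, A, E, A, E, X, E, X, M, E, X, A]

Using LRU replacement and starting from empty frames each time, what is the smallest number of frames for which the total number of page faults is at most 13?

2

f=1: 14 faults
f=2: 8 faults
f=3: 6 faults
f=4: 5 faults
f=5: 5 faults
Smallest f with faults ≤ 13 is 2.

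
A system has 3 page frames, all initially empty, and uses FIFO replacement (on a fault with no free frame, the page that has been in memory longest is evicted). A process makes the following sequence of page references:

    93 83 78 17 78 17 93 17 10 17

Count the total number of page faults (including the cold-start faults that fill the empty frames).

93 → miss, frames (93)
83 → miss, frames (93 83)
78 → miss, frames (93 83 78)
17 → miss, evict 93, frames (83 78 17)
78 → hit
17 → hit
93 → miss, evict 83, frames (78 17 93)
17 → hit
10 → miss, evict 78, frames (17 93 10)
17 → hit
Page faults: 6.

6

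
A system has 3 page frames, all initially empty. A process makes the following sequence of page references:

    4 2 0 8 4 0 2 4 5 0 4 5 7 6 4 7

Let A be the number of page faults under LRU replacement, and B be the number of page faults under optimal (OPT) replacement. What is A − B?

3

Under LRU: F F F F F . F . F F . . F F F . → 11 faults.
Under OPT: F F F F . . F . F . . . F F . . → 8 faults.
A − B = 11 − 8 = 3.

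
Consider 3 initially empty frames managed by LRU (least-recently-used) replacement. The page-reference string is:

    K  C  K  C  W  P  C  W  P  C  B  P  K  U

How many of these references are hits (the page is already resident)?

K → miss, frames (K)
C → miss, frames (K C)
K → hit
C → hit
W → miss, frames (K C W)
P → miss, evict K, frames (C W P)
C → hit
W → hit
P → hit
C → hit
B → miss, evict W, frames (P C B)
P → hit
K → miss, evict C, frames (B P K)
U → miss, evict B, frames (P K U)
Hits: 7.

7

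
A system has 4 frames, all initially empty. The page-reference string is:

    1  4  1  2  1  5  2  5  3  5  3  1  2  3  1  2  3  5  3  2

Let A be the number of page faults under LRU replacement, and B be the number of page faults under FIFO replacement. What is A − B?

-1

Under LRU: F F . F . F . . F . . . . . . . . . . . → 5 faults.
Under FIFO: F F . F . F . . F . . F . . . . . . . . → 6 faults.
A − B = 5 − 6 = -1.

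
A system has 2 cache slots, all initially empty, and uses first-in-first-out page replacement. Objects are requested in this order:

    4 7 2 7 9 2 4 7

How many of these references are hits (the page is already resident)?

2

4: fault, frames [4]
7: fault, frames [4, 7]
2: fault, evict 4, frames [7, 2]
7: hit
9: fault, evict 7, frames [2, 9]
2: hit
4: fault, evict 2, frames [9, 4]
7: fault, evict 9, frames [4, 7]
Hits: 2.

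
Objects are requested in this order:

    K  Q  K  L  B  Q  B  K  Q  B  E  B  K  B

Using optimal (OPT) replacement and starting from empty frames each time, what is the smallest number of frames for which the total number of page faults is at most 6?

f=1: 14 faults
f=2: 8 faults
f=3: 5 faults
f=4: 5 faults
f=5: 5 faults
Smallest f with faults ≤ 6 is 3.

3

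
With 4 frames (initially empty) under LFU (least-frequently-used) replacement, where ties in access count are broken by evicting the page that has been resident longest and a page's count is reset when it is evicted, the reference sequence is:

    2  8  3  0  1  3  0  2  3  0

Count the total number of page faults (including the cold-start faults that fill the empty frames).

6

2: fault, frames (2)
8: fault, frames (2 8)
3: fault, frames (2 8 3)
0: fault, frames (2 8 3 0)
1: fault, evict 2, frames (8 3 0 1)
3: hit
0: hit
2: fault, evict 8, frames (3 0 1 2)
3: hit
0: hit
Page faults: 6.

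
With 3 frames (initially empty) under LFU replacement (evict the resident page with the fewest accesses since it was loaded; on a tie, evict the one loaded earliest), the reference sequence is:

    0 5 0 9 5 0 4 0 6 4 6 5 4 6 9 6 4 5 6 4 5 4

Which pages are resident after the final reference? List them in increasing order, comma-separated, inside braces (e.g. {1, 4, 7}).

0: fault, frames (0)
5: fault, frames (0 5)
0: hit
9: fault, frames (0 5 9)
5: hit
0: hit
4: fault, evict 9, frames (0 5 4)
0: hit
6: fault, evict 4, frames (0 5 6)
4: fault, evict 6, frames (0 5 4)
6: fault, evict 4, frames (0 5 6)
5: hit
4: fault, evict 6, frames (0 5 4)
6: fault, evict 4, frames (0 5 6)
9: fault, evict 6, frames (0 5 9)
6: fault, evict 9, frames (0 5 6)
4: fault, evict 6, frames (0 5 4)
5: hit
6: fault, evict 4, frames (0 5 6)
4: fault, evict 6, frames (0 5 4)
5: hit
4: hit

{0, 4, 5}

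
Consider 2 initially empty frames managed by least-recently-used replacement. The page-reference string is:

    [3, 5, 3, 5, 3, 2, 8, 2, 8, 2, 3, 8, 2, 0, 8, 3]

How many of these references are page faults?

10

3 -> fault, frames (3)
5 -> fault, frames (3 5)
3 -> hit
5 -> hit
3 -> hit
2 -> fault, evict 5, frames (3 2)
8 -> fault, evict 3, frames (2 8)
2 -> hit
8 -> hit
2 -> hit
3 -> fault, evict 8, frames (2 3)
8 -> fault, evict 2, frames (3 8)
2 -> fault, evict 3, frames (8 2)
0 -> fault, evict 8, frames (2 0)
8 -> fault, evict 2, frames (0 8)
3 -> fault, evict 0, frames (8 3)
Page faults: 10.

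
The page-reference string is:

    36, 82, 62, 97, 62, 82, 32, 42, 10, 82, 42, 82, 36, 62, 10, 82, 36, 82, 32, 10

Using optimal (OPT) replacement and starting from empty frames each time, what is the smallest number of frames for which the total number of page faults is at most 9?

f=1: 20 faults
f=2: 15 faults
f=3: 11 faults
f=4: 9 faults
f=5: 8 faults
f=6: 7 faults
f=7: 7 faults
Smallest f with faults ≤ 9 is 4.

4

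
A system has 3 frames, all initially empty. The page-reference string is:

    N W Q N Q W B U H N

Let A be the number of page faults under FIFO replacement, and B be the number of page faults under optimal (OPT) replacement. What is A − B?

Under FIFO: F F F . . . F F F F → 7 faults.
Under OPT: F F F . . . F F F . → 6 faults.
A − B = 7 − 6 = 1.

1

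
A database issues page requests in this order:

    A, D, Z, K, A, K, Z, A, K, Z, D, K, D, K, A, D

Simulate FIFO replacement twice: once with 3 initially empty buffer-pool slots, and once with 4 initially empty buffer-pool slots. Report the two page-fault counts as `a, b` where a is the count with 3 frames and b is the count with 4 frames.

3 frames: F F F F F . . . . . F . . . . . → 6 faults.
4 frames: F F F F . . . . . . . . . . . . → 4 faults.
4 < 6: adding a frame reduced faults, as is typical.

6, 4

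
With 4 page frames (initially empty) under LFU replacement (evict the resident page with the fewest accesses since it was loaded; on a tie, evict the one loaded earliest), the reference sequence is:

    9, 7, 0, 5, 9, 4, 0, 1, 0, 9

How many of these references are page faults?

6

9 -> miss, frames {9}
7 -> miss, frames {9,7}
0 -> miss, frames {9,7,0}
5 -> miss, frames {9,7,0,5}
9 -> hit
4 -> miss, evict 7, frames {9,0,5,4}
0 -> hit
1 -> miss, evict 5, frames {9,0,4,1}
0 -> hit
9 -> hit
Page faults: 6.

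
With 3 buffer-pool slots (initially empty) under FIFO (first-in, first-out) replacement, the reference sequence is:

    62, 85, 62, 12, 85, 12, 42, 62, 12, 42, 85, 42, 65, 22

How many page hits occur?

6

62 -> fault, frames (62)
85 -> fault, frames (62 85)
62 -> hit
12 -> fault, frames (62 85 12)
85 -> hit
12 -> hit
42 -> fault, evict 62, frames (85 12 42)
62 -> fault, evict 85, frames (12 42 62)
12 -> hit
42 -> hit
85 -> fault, evict 12, frames (42 62 85)
42 -> hit
65 -> fault, evict 42, frames (62 85 65)
22 -> fault, evict 62, frames (85 65 22)
Hits: 6.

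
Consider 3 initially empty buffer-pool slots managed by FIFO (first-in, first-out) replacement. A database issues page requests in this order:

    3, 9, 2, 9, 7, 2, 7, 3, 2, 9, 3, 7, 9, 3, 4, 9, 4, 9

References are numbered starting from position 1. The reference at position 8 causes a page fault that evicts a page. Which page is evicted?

9

pos 1: 3 -> fault, frames (3)
pos 2: 9 -> fault, frames (3 9)
pos 3: 2 -> fault, frames (3 9 2)
pos 4: 9 -> hit
pos 5: 7 -> fault, evict 3, frames (9 2 7)
pos 6: 2 -> hit
pos 7: 7 -> hit
pos 8: 3 -> fault, evict 9, frames (2 7 3)
At position 8, page 9 is evicted.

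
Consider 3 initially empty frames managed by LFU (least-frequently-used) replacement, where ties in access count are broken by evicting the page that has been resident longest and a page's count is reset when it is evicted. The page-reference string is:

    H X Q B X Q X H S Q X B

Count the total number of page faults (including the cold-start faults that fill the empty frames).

H -> miss, frames {H}
X -> miss, frames {H,X}
Q -> miss, frames {H,X,Q}
B -> miss, evict H, frames {X,Q,B}
X -> hit
Q -> hit
X -> hit
H -> miss, evict B, frames {X,Q,H}
S -> miss, evict H, frames {X,Q,S}
Q -> hit
X -> hit
B -> miss, evict S, frames {X,Q,B}
Page faults: 7.

7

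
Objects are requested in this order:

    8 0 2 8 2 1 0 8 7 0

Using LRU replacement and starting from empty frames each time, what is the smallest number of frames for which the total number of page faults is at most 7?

3

f=1: 10 faults
f=2: 9 faults
f=3: 7 faults
f=4: 5 faults
f=5: 5 faults
Smallest f with faults ≤ 7 is 3.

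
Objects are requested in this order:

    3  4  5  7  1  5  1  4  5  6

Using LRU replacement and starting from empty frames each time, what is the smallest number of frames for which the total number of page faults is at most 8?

3

f=1: 10 faults
f=2: 9 faults
f=3: 7 faults
f=4: 6 faults
f=5: 6 faults
f=6: 6 faults
Smallest f with faults ≤ 8 is 3.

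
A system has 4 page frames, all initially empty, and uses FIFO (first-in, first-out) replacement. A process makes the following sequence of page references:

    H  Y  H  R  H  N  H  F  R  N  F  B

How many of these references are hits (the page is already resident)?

6

H -> fault, frames [H]
Y -> fault, frames [H, Y]
H -> hit
R -> fault, frames [H, Y, R]
H -> hit
N -> fault, frames [H, Y, R, N]
H -> hit
F -> fault, evict H, frames [Y, R, N, F]
R -> hit
N -> hit
F -> hit
B -> fault, evict Y, frames [R, N, F, B]
Hits: 6.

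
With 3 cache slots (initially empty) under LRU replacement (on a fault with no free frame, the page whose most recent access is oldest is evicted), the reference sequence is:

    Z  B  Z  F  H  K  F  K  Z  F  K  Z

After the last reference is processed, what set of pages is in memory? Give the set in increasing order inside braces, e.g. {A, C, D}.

Z -> miss, frames {Z}
B -> miss, frames {Z,B}
Z -> hit
F -> miss, frames {B,Z,F}
H -> miss, evict B, frames {Z,F,H}
K -> miss, evict Z, frames {F,H,K}
F -> hit
K -> hit
Z -> miss, evict H, frames {F,K,Z}
F -> hit
K -> hit
Z -> hit

{F, K, Z}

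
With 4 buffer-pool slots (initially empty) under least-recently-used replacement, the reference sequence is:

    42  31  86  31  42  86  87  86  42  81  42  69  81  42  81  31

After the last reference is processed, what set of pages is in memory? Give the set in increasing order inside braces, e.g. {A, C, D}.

{31, 42, 69, 81}

42 -> miss, frames [42]
31 -> miss, frames [42, 31]
86 -> miss, frames [42, 31, 86]
31 -> hit
42 -> hit
86 -> hit
87 -> miss, frames [31, 42, 86, 87]
86 -> hit
42 -> hit
81 -> miss, evict 31, frames [87, 86, 42, 81]
42 -> hit
69 -> miss, evict 87, frames [86, 81, 42, 69]
81 -> hit
42 -> hit
81 -> hit
31 -> miss, evict 86, frames [69, 42, 81, 31]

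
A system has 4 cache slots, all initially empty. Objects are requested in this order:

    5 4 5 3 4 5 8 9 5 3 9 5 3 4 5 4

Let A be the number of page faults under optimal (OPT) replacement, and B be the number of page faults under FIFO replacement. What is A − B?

-2

Under OPT: F F . F . . F F . . . . . . . . → 5 faults.
Under FIFO: F F . F . . F F F . . . . F . . → 7 faults.
A − B = 5 − 7 = -2.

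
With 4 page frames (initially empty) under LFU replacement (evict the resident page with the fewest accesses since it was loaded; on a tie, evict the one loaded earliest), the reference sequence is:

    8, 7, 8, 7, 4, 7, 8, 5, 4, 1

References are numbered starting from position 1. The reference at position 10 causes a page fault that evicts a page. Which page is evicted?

5

pos 1: 8 → miss, frames {8}
pos 2: 7 → miss, frames {8,7}
pos 3: 8 → hit
pos 4: 7 → hit
pos 5: 4 → miss, frames {8,7,4}
pos 6: 7 → hit
pos 7: 8 → hit
pos 8: 5 → miss, frames {8,7,4,5}
pos 9: 4 → hit
pos 10: 1 → miss, evict 5, frames {8,7,4,1}
At position 10, page 5 is evicted.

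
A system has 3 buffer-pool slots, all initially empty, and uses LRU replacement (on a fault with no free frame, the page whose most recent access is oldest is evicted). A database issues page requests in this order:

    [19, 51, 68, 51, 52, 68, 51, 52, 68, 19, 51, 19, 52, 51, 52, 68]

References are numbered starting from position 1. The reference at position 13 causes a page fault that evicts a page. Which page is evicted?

pos 1: 19 -> fault, frames (19)
pos 2: 51 -> fault, frames (19 51)
pos 3: 68 -> fault, frames (19 51 68)
pos 4: 51 -> hit
pos 5: 52 -> fault, evict 19, frames (68 51 52)
pos 6: 68 -> hit
pos 7: 51 -> hit
pos 8: 52 -> hit
pos 9: 68 -> hit
pos 10: 19 -> fault, evict 51, frames (52 68 19)
pos 11: 51 -> fault, evict 52, frames (68 19 51)
pos 12: 19 -> hit
pos 13: 52 -> fault, evict 68, frames (51 19 52)
At position 13, page 68 is evicted.

68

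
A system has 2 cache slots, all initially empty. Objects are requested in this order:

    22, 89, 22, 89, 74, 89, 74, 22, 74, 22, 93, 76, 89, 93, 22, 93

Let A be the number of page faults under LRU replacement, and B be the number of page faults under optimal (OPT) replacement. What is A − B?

Under LRU: F F . . F . . F . . F F F F F . → 9 faults.
Under OPT: F F . . F . . F . . F F F . F . → 8 faults.
A − B = 9 − 8 = 1.

1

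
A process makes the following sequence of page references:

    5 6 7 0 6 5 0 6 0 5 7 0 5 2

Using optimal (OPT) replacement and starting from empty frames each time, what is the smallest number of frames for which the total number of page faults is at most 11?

2

f=1: 14 faults
f=2: 10 faults
f=3: 6 faults
f=4: 5 faults
f=5: 5 faults
Smallest f with faults ≤ 11 is 2.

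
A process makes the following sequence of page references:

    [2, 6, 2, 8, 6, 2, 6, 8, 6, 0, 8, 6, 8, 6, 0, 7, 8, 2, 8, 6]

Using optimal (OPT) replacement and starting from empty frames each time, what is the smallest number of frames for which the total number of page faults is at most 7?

f=1: 20 faults
f=2: 11 faults
f=3: 6 faults
f=4: 5 faults
f=5: 5 faults
Smallest f with faults ≤ 7 is 3.

3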